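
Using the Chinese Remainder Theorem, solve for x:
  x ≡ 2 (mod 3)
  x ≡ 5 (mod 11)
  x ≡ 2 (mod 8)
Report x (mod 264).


Moduli 3, 11, 8 are pairwise coprime; by CRT there is a unique solution modulo M = 3 · 11 · 8 = 264.
Solve pairwise, accumulating the modulus:
  Start with x ≡ 2 (mod 3).
  Combine with x ≡ 5 (mod 11): since gcd(3, 11) = 1, we get a unique residue mod 33.
    Write x = 2 + 3·t and substitute into x ≡ 5 (mod 11): 3·t ≡ 5 − 2 = 3 (mod 11).
    The inverse of 3 mod 11 is 4 (since 3·4 = 12 = 1·11 + 1), so t ≡ 4·3 = 12 ≡ 1 (mod 11).
    Then x = 2 + 3·1 = 5, valid modulo lcm(3, 11) = 33: x ≡ 5 (mod 33).
  Combine with x ≡ 2 (mod 8): since gcd(33, 8) = 1, we get a unique residue mod 264.
    Write x = 5 + 33·t and substitute into x ≡ 2 (mod 8): 33·t ≡ 2 − 5 = -3 (mod 8).
    Reduce coefficients mod 8: 1·t ≡ 5 (mod 8).
    So t ≡ 5 (mod 8).
    Then x = 5 + 33·5 = 170, valid modulo lcm(33, 8) = 264: x ≡ 170 (mod 264).
Verify: 170 mod 3 = 2 ✓, 170 mod 11 = 5 ✓, 170 mod 8 = 2 ✓.

x ≡ 170 (mod 264).


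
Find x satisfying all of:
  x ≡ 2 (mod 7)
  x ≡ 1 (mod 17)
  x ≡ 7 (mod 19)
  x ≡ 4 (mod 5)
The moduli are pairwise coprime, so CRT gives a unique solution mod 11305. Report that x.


Product of moduli M = 7 · 17 · 19 · 5 = 11305.
Merge one congruence at a time:
  Start: x ≡ 2 (mod 7).
  Combine with x ≡ 1 (mod 17); new modulus lcm = 119.
    Write x = 2 + 7·t and substitute into x ≡ 1 (mod 17): 7·t ≡ 1 − 2 = -1 (mod 17).
    Reduce coefficients mod 17: 7·t ≡ 16 (mod 17).
    The inverse of 7 mod 17 is 5 (since 7·5 = 35 = 2·17 + 1), so t ≡ 5·16 = 80 ≡ 12 (mod 17).
    Then x = 2 + 7·12 = 86, valid modulo lcm(7, 17) = 119: x ≡ 86 (mod 119).
  Combine with x ≡ 7 (mod 19); new modulus lcm = 2261.
    Write x = 86 + 119·t and substitute into x ≡ 7 (mod 19): 119·t ≡ 7 − 86 = -79 (mod 19).
    Reduce coefficients mod 19: 5·t ≡ 16 (mod 19).
    The inverse of 5 mod 19 is 4 (since 5·4 = 20 = 1·19 + 1), so t ≡ 4·16 = 64 ≡ 7 (mod 19).
    Then x = 86 + 119·7 = 919, valid modulo lcm(119, 19) = 2261: x ≡ 919 (mod 2261).
  Combine with x ≡ 4 (mod 5); new modulus lcm = 11305.
    Write x = 919 + 2261·t and substitute into x ≡ 4 (mod 5): 2261·t ≡ 4 − 919 = -915 (mod 5).
    Reduce coefficients mod 5: 1·t ≡ 0 (mod 5).
    So t ≡ 0 (mod 5).
    Then x = 919 + 2261·0 = 919, valid modulo lcm(2261, 5) = 11305: x ≡ 919 (mod 11305).
Verify against each original: 919 mod 7 = 2, 919 mod 17 = 1, 919 mod 19 = 7, 919 mod 5 = 4.

x ≡ 919 (mod 11305).


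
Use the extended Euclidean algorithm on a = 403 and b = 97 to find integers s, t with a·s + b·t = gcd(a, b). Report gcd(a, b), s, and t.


Euclidean algorithm on (403, 97) — divide until remainder is 0:
  403 = 4 · 97 + 15
  97 = 6 · 15 + 7
  15 = 2 · 7 + 1
  7 = 7 · 1 + 0
gcd(403, 97) = 1.
Track Bezout coefficients alongside the remainders: start with r₀ = 403 = a·1 + b·0 (s = 1, t = 0) and r₁ = 97 = a·0 + b·1 (s = 0, t = 1); each new remainder r_{k+1} = r_{k-1} − q_k·r_k inherits s_{k+1} = s_{k-1} − q_k·s_k, t_{k+1} = t_{k-1} − q_k·t_k, so r_k = a·s_k + b·t_k at every step:
  q = 4: r = 15, s = 1 − 4·0 = 1, t = 0 − 4·1 = -4  (check: 403·1 + 97·(-4) = 15)
  q = 6: r = 7, s = 0 − 6·1 = -6, t = 1 − 6·(-4) = 25  (check: 403·(-6) + 97·25 = 7)
  q = 2: r = 1, s = 1 − 2·(-6) = 13, t = -4 − 2·25 = -54  (check: 403·13 + 97·(-54) = 1)
The row with r = 1 (the gcd) gives the Bezout coefficients s = 13, t = -54.
Result: 403 · (13) + 97 · (-54) = 1.

gcd(403, 97) = 1; s = 13, t = -54 (check: 403·13 + 97·(-54) = 1).


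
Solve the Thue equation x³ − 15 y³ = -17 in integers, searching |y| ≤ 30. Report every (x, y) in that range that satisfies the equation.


The equation is x³ - 15y³ = -17. For fixed y, x³ = 15·y³ − 17, so a solution requires the RHS to be a perfect cube.
Strategy: iterate y from -30 to 30, compute RHS = 15·y³ − 17, and check whether it is a (positive or negative) perfect cube.
Check small values of y:
  y = 0: RHS = -17 is not a perfect cube.
  y = 1: RHS = -2 is not a perfect cube.
  y = -1: RHS = -32 is not a perfect cube.
  y = 2: RHS = 103 is not a perfect cube.
  y = -2: RHS = -137 is not a perfect cube.
  y = 3: RHS = 388 is not a perfect cube.
  y = -3: RHS = -422 is not a perfect cube.
Continuing the search up to |y| = 30 finds no solutions either.
No (x, y) in the scanned range satisfies the equation.

No integer solutions with |y| ≤ 30.


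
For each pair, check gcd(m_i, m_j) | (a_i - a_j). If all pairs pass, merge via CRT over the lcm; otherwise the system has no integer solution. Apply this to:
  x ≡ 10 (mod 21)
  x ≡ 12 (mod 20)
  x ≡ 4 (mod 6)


Moduli 21, 20, 6 are not pairwise coprime, so CRT works modulo lcm(m_i) when all pairwise compatibility conditions hold.
Pairwise compatibility: gcd(m_i, m_j) must divide a_i - a_j for every pair.
Merge one congruence at a time:
  Start: x ≡ 10 (mod 21).
  Combine with x ≡ 12 (mod 20): gcd(21, 20) = 1; 12 - 10 = 2, which IS divisible by 1, so compatible.
    Write x = 10 + 21·t and substitute into x ≡ 12 (mod 20): 21·t ≡ 12 − 10 = 2 (mod 20).
    Reduce coefficients mod 20: 1·t ≡ 2 (mod 20).
    So t ≡ 2 (mod 20).
    Then x = 10 + 21·2 = 52, valid modulo lcm(21, 20) = 420: x ≡ 52 (mod 420).
  Combine with x ≡ 4 (mod 6): gcd(420, 6) = 6; 4 - 52 = -48, which IS divisible by 6, so compatible.
    Write x = 52 + 420·t and substitute into x ≡ 4 (mod 6): 420·t ≡ 4 − 52 = -48 (mod 6).
    Divide the congruence (and modulus) by g = 6: 70·t ≡ -8 (mod 1).
    Modulo 1 every t works; take t = 0.
    Then x = 52 + 420·0 = 52, valid modulo lcm(420, 6) = 420: x ≡ 52 (mod 420).
Verify: 52 mod 21 = 10, 52 mod 20 = 12, 52 mod 6 = 4.

x ≡ 52 (mod 420).


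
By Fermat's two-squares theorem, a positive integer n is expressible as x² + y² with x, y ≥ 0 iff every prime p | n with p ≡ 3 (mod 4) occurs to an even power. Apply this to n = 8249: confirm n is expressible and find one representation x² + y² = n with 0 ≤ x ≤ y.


Step 1: Factor n = 8249 = 73 · 113.
Step 2: Check the mod-4 condition on each prime factor: 73 ≡ 1 (mod 4), exponent 1; 113 ≡ 1 (mod 4), exponent 1.
All primes ≡ 3 (mod 4) appear to even exponent (or don't appear), so by the two-squares theorem n IS expressible as a sum of two squares.
Step 3: Build a representation. Here n = 73 · 113 is a product of primes ≡ 1 (mod 4). Each prime p ≡ 1 (mod 4) is itself a sum of two squares; find a² by testing p − a² for a perfect square:
  73: 73 − 1² = 72, 73 − 2² = 69, 73 − 3² = 64 = 8² ⇒ 73 = 3² + 8².
  113: 113 − 1² = 112, 113 − 2² = 109, 113 − 3² = 104, 113 − 4² = 97, 113 − 5² = 88, 113 − 6² = 77, 113 − 7² = 64 = 8² ⇒ 113 = 7² + 8².
  Combine using the Brahmagupta–Fibonacci identity (a² + b²)(c² + d²) = (ac − bd)² + (ad + bc)² = (ac + bd)² + (ad − bc)²:
  73 · 113 = 8249: from (3² + 8²)(7² + 8²), take (3·7 − 8·8, 3·8 + 8·7) = (21 − 64, 24 + 56) = (-43, 80); dropping signs (only squares matter) gives (43, 80); check 43² + 80² = 1849 + 6400 = 8249 ✓.
Step 4: Order so x ≤ y and verify: 43² + 80² = 1849 + 6400 = 8249 = n. ✓

n = 8249 = 43² + 80² (one valid representation with x ≤ y).


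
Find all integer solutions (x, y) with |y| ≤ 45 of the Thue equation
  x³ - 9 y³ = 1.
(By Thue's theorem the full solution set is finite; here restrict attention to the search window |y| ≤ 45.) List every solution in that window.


The equation is x³ - 9y³ = 1. For fixed y, x³ = 9·y³ + 1, so a solution requires the RHS to be a perfect cube.
Strategy: iterate y from -45 to 45, compute RHS = 9·y³ + 1, and check whether it is a (positive or negative) perfect cube.
Check small values of y:
  y = 0: RHS = 1 = (1)³ ⇒ x = 1 works.
  y = 1: RHS = 10 is not a perfect cube.
  y = -1: RHS = -8 = (-2)³ ⇒ x = -2 works.
  y = 2: RHS = 73 is not a perfect cube.
  y = -2: RHS = -71 is not a perfect cube.
  y = 3: RHS = 244 is not a perfect cube.
  y = -3: RHS = -242 is not a perfect cube.
Continuing the search up to |y| = 45 finds no further solutions beyond those listed.
Collected solutions: (1, 0), (-2, -1).

Solutions (with |y| ≤ 45): (1, 0), (-2, -1).


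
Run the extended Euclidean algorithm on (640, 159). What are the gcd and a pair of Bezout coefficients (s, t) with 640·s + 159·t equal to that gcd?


Euclidean algorithm on (640, 159) — divide until remainder is 0:
  640 = 4 · 159 + 4
  159 = 39 · 4 + 3
  4 = 1 · 3 + 1
  3 = 3 · 1 + 0
gcd(640, 159) = 1.
Track Bezout coefficients alongside the remainders: start with r₀ = 640 = a·1 + b·0 (s = 1, t = 0) and r₁ = 159 = a·0 + b·1 (s = 0, t = 1); each new remainder r_{k+1} = r_{k-1} − q_k·r_k inherits s_{k+1} = s_{k-1} − q_k·s_k, t_{k+1} = t_{k-1} − q_k·t_k, so r_k = a·s_k + b·t_k at every step:
  q = 4: r = 4, s = 1 − 4·0 = 1, t = 0 − 4·1 = -4  (check: 640·1 + 159·(-4) = 4)
  q = 39: r = 3, s = 0 − 39·1 = -39, t = 1 − 39·(-4) = 157  (check: 640·(-39) + 159·157 = 3)
  q = 1: r = 1, s = 1 − 1·(-39) = 40, t = -4 − 1·157 = -161  (check: 640·40 + 159·(-161) = 1)
The row with r = 1 (the gcd) gives the Bezout coefficients s = 40, t = -161.
Result: 640 · (40) + 159 · (-161) = 1.

gcd(640, 159) = 1; s = 40, t = -161 (check: 640·40 + 159·(-161) = 1).


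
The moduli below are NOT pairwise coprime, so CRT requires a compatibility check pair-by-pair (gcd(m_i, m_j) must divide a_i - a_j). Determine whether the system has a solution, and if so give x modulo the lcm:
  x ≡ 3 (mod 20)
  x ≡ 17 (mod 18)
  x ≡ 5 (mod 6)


Moduli 20, 18, 6 are not pairwise coprime, so CRT works modulo lcm(m_i) when all pairwise compatibility conditions hold.
Pairwise compatibility: gcd(m_i, m_j) must divide a_i - a_j for every pair.
Merge one congruence at a time:
  Start: x ≡ 3 (mod 20).
  Combine with x ≡ 17 (mod 18): gcd(20, 18) = 2; 17 - 3 = 14, which IS divisible by 2, so compatible.
    Write x = 3 + 20·t and substitute into x ≡ 17 (mod 18): 20·t ≡ 17 − 3 = 14 (mod 18).
    Divide the congruence (and modulus) by g = 2: 10·t ≡ 7 (mod 9).
    Reduce coefficients mod 9: 1·t ≡ 7 (mod 9).
    So t ≡ 7 (mod 9).
    Then x = 3 + 20·7 = 143, valid modulo lcm(20, 18) = 180: x ≡ 143 (mod 180).
  Combine with x ≡ 5 (mod 6): gcd(180, 6) = 6; 5 - 143 = -138, which IS divisible by 6, so compatible.
    Write x = 143 + 180·t and substitute into x ≡ 5 (mod 6): 180·t ≡ 5 − 143 = -138 (mod 6).
    Divide the congruence (and modulus) by g = 6: 30·t ≡ -23 (mod 1).
    Modulo 1 every t works; take t = 0.
    Then x = 143 + 180·0 = 143, valid modulo lcm(180, 6) = 180: x ≡ 143 (mod 180).
Verify: 143 mod 20 = 3, 143 mod 18 = 17, 143 mod 6 = 5.

x ≡ 143 (mod 180).


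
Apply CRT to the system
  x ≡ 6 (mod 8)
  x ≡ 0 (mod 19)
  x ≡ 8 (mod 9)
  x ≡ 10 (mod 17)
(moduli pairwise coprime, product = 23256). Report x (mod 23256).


Product of moduli M = 8 · 19 · 9 · 17 = 23256.
Merge one congruence at a time:
  Start: x ≡ 6 (mod 8).
  Combine with x ≡ 0 (mod 19); new modulus lcm = 152.
    Write x = 6 + 8·t and substitute into x ≡ 0 (mod 19): 8·t ≡ 0 − 6 = -6 (mod 19).
    Reduce coefficients mod 19: 8·t ≡ 13 (mod 19).
    The inverse of 8 mod 19 is 12 (since 8·12 = 96 = 5·19 + 1), so t ≡ 12·13 = 156 ≡ 4 (mod 19).
    Then x = 6 + 8·4 = 38, valid modulo lcm(8, 19) = 152: x ≡ 38 (mod 152).
  Combine with x ≡ 8 (mod 9); new modulus lcm = 1368.
    Write x = 38 + 152·t and substitute into x ≡ 8 (mod 9): 152·t ≡ 8 − 38 = -30 (mod 9).
    Reduce coefficients mod 9: 8·t ≡ 6 (mod 9).
    The inverse of 8 mod 9 is 8 (since 8·8 = 64 = 7·9 + 1), so t ≡ 8·6 = 48 ≡ 3 (mod 9).
    Then x = 38 + 152·3 = 494, valid modulo lcm(152, 9) = 1368: x ≡ 494 (mod 1368).
  Combine with x ≡ 10 (mod 17); new modulus lcm = 23256.
    Write x = 494 + 1368·t and substitute into x ≡ 10 (mod 17): 1368·t ≡ 10 − 494 = -484 (mod 17).
    Reduce coefficients mod 17: 8·t ≡ 9 (mod 17).
    The inverse of 8 mod 17 is 15 (since 8·15 = 120 = 7·17 + 1), so t ≡ 15·9 = 135 ≡ 16 (mod 17).
    Then x = 494 + 1368·16 = 22382, valid modulo lcm(1368, 17) = 23256: x ≡ 22382 (mod 23256).
Verify against each original: 22382 mod 8 = 6, 22382 mod 19 = 0, 22382 mod 9 = 8, 22382 mod 17 = 10.

x ≡ 22382 (mod 23256).


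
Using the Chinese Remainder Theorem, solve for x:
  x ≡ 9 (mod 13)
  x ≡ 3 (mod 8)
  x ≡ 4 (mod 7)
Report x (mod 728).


Moduli 13, 8, 7 are pairwise coprime; by CRT there is a unique solution modulo M = 13 · 8 · 7 = 728.
Solve pairwise, accumulating the modulus:
  Start with x ≡ 9 (mod 13).
  Combine with x ≡ 3 (mod 8): since gcd(13, 8) = 1, we get a unique residue mod 104.
    Write x = 9 + 13·t and substitute into x ≡ 3 (mod 8): 13·t ≡ 3 − 9 = -6 (mod 8).
    Reduce coefficients mod 8: 5·t ≡ 2 (mod 8).
    The inverse of 5 mod 8 is 5 (since 5·5 = 25 = 3·8 + 1), so t ≡ 5·2 = 10 ≡ 2 (mod 8).
    Then x = 9 + 13·2 = 35, valid modulo lcm(13, 8) = 104: x ≡ 35 (mod 104).
  Combine with x ≡ 4 (mod 7): since gcd(104, 7) = 1, we get a unique residue mod 728.
    Write x = 35 + 104·t and substitute into x ≡ 4 (mod 7): 104·t ≡ 4 − 35 = -31 (mod 7).
    Reduce coefficients mod 7: 6·t ≡ 4 (mod 7).
    The inverse of 6 mod 7 is 6 (since 6·6 = 36 = 5·7 + 1), so t ≡ 6·4 = 24 ≡ 3 (mod 7).
    Then x = 35 + 104·3 = 347, valid modulo lcm(104, 7) = 728: x ≡ 347 (mod 728).
Verify: 347 mod 13 = 9 ✓, 347 mod 8 = 3 ✓, 347 mod 7 = 4 ✓.

x ≡ 347 (mod 728).


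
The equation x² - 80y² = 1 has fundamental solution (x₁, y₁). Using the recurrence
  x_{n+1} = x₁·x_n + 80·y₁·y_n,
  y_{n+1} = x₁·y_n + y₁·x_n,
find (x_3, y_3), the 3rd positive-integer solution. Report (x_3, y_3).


Step 1: Find the fundamental solution (x₁, y₁) of x² - 80y² = 1.
  Expand √80 as a continued fraction. a₀ = ⌊√80⌋ = 8; iterate m_{k+1} = d_k·a_k − m_k, d_{k+1} = (80 − m_{k+1}²)/d_k, a_{k+1} = ⌊(a₀ + m_{k+1})/d_{k+1}⌋ (starting m₀ = 0, d₀ = 1), with convergents p_k = a_k·p_{k-1} + p_{k-2}, q_k = a_k·q_{k-1} + q_{k-2} (p₋₁ = 1, q₋₁ = 0):
  k = 0: a₀ = 8; p₀/q₀ = 8/1; p₀² − 80·q₀² = 64 − 80 = -16.
  k = 1: m = 8, d = 16, a = ⌊(8 + 8)/16⌋ = 1; p/q = (1·8 + 1)/(1·1 + 0) = 9/1; p² − 80·q² = 81 − 80 = 1.
  The first convergent with p² − 80·q² = 1 gives the fundamental solution (x₁, y₁) = (9, 1).
Step 2: Apply the recurrence (x_{n+1}, y_{n+1}) = (x₁x_n + 80y₁y_n, x₁y_n + y₁x_n) repeatedly.
  From (x_1, y_1) = (9, 1): x_2 = 9·9 + 80·1·1 = 161; y_2 = 9·1 + 1·9 = 18.
  From (x_2, y_2) = (161, 18): x_3 = 9·161 + 80·1·18 = 2889; y_3 = 9·18 + 1·161 = 323.
Step 3: Verify x_3² - 80·y_3² = 8346321 - 8346320 = 1 (should be 1). ✓

(x_1, y_1) = (9, 1); (x_3, y_3) = (2889, 323).


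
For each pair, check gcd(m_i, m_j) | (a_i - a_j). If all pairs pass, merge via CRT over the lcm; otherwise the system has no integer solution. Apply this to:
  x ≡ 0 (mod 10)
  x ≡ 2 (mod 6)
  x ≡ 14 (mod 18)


Moduli 10, 6, 18 are not pairwise coprime, so CRT works modulo lcm(m_i) when all pairwise compatibility conditions hold.
Pairwise compatibility: gcd(m_i, m_j) must divide a_i - a_j for every pair.
Merge one congruence at a time:
  Start: x ≡ 0 (mod 10).
  Combine with x ≡ 2 (mod 6): gcd(10, 6) = 2; 2 - 0 = 2, which IS divisible by 2, so compatible.
    Write x = 0 + 10·t and substitute into x ≡ 2 (mod 6): 10·t ≡ 2 − 0 = 2 (mod 6).
    Divide the congruence (and modulus) by g = 2: 5·t ≡ 1 (mod 3).
    Reduce coefficients mod 3: 2·t ≡ 1 (mod 3).
    The inverse of 2 mod 3 is 2 (since 2·2 = 4 = 1·3 + 1), so t ≡ 2·1 = 2 ≡ 2 (mod 3).
    Then x = 0 + 10·2 = 20, valid modulo lcm(10, 6) = 30: x ≡ 20 (mod 30).
  Combine with x ≡ 14 (mod 18): gcd(30, 18) = 6; 14 - 20 = -6, which IS divisible by 6, so compatible.
    Write x = 20 + 30·t and substitute into x ≡ 14 (mod 18): 30·t ≡ 14 − 20 = -6 (mod 18).
    Divide the congruence (and modulus) by g = 6: 5·t ≡ -1 (mod 3).
    Reduce coefficients mod 3: 2·t ≡ 2 (mod 3).
    The inverse of 2 mod 3 is 2 (since 2·2 = 4 = 1·3 + 1), so t ≡ 2·2 = 4 ≡ 1 (mod 3).
    Then x = 20 + 30·1 = 50, valid modulo lcm(30, 18) = 90: x ≡ 50 (mod 90).
Verify: 50 mod 10 = 0, 50 mod 6 = 2, 50 mod 18 = 14.

x ≡ 50 (mod 90).


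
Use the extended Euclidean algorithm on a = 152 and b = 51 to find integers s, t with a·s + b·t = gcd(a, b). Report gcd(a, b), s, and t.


Euclidean algorithm on (152, 51) — divide until remainder is 0:
  152 = 2 · 51 + 50
  51 = 1 · 50 + 1
  50 = 50 · 1 + 0
gcd(152, 51) = 1.
Track Bezout coefficients alongside the remainders: start with r₀ = 152 = a·1 + b·0 (s = 1, t = 0) and r₁ = 51 = a·0 + b·1 (s = 0, t = 1); each new remainder r_{k+1} = r_{k-1} − q_k·r_k inherits s_{k+1} = s_{k-1} − q_k·s_k, t_{k+1} = t_{k-1} − q_k·t_k, so r_k = a·s_k + b·t_k at every step:
  q = 2: r = 50, s = 1 − 2·0 = 1, t = 0 − 2·1 = -2  (check: 152·1 + 51·(-2) = 50)
  q = 1: r = 1, s = 0 − 1·1 = -1, t = 1 − 1·(-2) = 3  (check: 152·(-1) + 51·3 = 1)
The row with r = 1 (the gcd) gives the Bezout coefficients s = -1, t = 3.
Result: 152 · (-1) + 51 · (3) = 1.

gcd(152, 51) = 1; s = -1, t = 3 (check: 152·(-1) + 51·3 = 1).


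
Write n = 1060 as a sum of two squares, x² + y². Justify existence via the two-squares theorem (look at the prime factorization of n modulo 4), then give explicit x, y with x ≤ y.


Step 1: Factor n = 1060 = 2^2 · 5 · 53.
Step 2: Check the mod-4 condition on each prime factor: 2 = 2 (special); 5 ≡ 1 (mod 4), exponent 1; 53 ≡ 1 (mod 4), exponent 1.
All primes ≡ 3 (mod 4) appear to even exponent (or don't appear), so by the two-squares theorem n IS expressible as a sum of two squares.
Step 3: Build a representation. Group n = k² · m with k = 2 and m = 5 · 53 = 265 (a product of primes ≡ 1 (mod 4)); a representation of m scales to one of n via (k·x)² + (k·y)² = k²(x² + y²). Each prime p ≡ 1 (mod 4) is itself a sum of two squares; find a² by testing p − a² for a perfect square:
  5: 5 − 1² = 4 = 2² ⇒ 5 = 1² + 2².
  53: 53 − 1² = 52, 53 − 2² = 49 = 7² ⇒ 53 = 2² + 7².
  Combine using the Brahmagupta–Fibonacci identity (a² + b²)(c² + d²) = (ac − bd)² + (ad + bc)² = (ac + bd)² + (ad − bc)²:
  5 · 53 = 265: from (1² + 2²)(2² + 7²), take (1·2 − 2·7, 1·7 + 2·2) = (2 − 14, 7 + 4) = (-12, 11); dropping signs (only squares matter) gives (12, 11); check 12² + 11² = 144 + 121 = 265 ✓.
  Scale by k = 2: (2·12, 2·11) = (24, 22).
Step 4: Order so x ≤ y and verify: 22² + 24² = 484 + 576 = 1060 = n. ✓

n = 1060 = 22² + 24² (one valid representation with x ≤ y).


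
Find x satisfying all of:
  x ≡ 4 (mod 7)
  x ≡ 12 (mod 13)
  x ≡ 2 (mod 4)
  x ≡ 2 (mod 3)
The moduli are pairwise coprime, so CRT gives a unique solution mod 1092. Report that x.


Product of moduli M = 7 · 13 · 4 · 3 = 1092.
Merge one congruence at a time:
  Start: x ≡ 4 (mod 7).
  Combine with x ≡ 12 (mod 13); new modulus lcm = 91.
    Write x = 4 + 7·t and substitute into x ≡ 12 (mod 13): 7·t ≡ 12 − 4 = 8 (mod 13).
    The inverse of 7 mod 13 is 2 (since 7·2 = 14 = 1·13 + 1), so t ≡ 2·8 = 16 ≡ 3 (mod 13).
    Then x = 4 + 7·3 = 25, valid modulo lcm(7, 13) = 91: x ≡ 25 (mod 91).
  Combine with x ≡ 2 (mod 4); new modulus lcm = 364.
    Write x = 25 + 91·t and substitute into x ≡ 2 (mod 4): 91·t ≡ 2 − 25 = -23 (mod 4).
    Reduce coefficients mod 4: 3·t ≡ 1 (mod 4).
    The inverse of 3 mod 4 is 3 (since 3·3 = 9 = 2·4 + 1), so t ≡ 3·1 = 3 ≡ 3 (mod 4).
    Then x = 25 + 91·3 = 298, valid modulo lcm(91, 4) = 364: x ≡ 298 (mod 364).
  Combine with x ≡ 2 (mod 3); new modulus lcm = 1092.
    Write x = 298 + 364·t and substitute into x ≡ 2 (mod 3): 364·t ≡ 2 − 298 = -296 (mod 3).
    Reduce coefficients mod 3: 1·t ≡ 1 (mod 3).
    So t ≡ 1 (mod 3).
    Then x = 298 + 364·1 = 662, valid modulo lcm(364, 3) = 1092: x ≡ 662 (mod 1092).
Verify against each original: 662 mod 7 = 4, 662 mod 13 = 12, 662 mod 4 = 2, 662 mod 3 = 2.

x ≡ 662 (mod 1092).


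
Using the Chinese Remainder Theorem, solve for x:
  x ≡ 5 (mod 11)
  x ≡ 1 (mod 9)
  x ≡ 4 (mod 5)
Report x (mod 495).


Moduli 11, 9, 5 are pairwise coprime; by CRT there is a unique solution modulo M = 11 · 9 · 5 = 495.
Solve pairwise, accumulating the modulus:
  Start with x ≡ 5 (mod 11).
  Combine with x ≡ 1 (mod 9): since gcd(11, 9) = 1, we get a unique residue mod 99.
    Write x = 5 + 11·t and substitute into x ≡ 1 (mod 9): 11·t ≡ 1 − 5 = -4 (mod 9).
    Reduce coefficients mod 9: 2·t ≡ 5 (mod 9).
    The inverse of 2 mod 9 is 5 (since 2·5 = 10 = 1·9 + 1), so t ≡ 5·5 = 25 ≡ 7 (mod 9).
    Then x = 5 + 11·7 = 82, valid modulo lcm(11, 9) = 99: x ≡ 82 (mod 99).
  Combine with x ≡ 4 (mod 5): since gcd(99, 5) = 1, we get a unique residue mod 495.
    Write x = 82 + 99·t and substitute into x ≡ 4 (mod 5): 99·t ≡ 4 − 82 = -78 (mod 5).
    Reduce coefficients mod 5: 4·t ≡ 2 (mod 5).
    The inverse of 4 mod 5 is 4 (since 4·4 = 16 = 3·5 + 1), so t ≡ 4·2 = 8 ≡ 3 (mod 5).
    Then x = 82 + 99·3 = 379, valid modulo lcm(99, 5) = 495: x ≡ 379 (mod 495).
Verify: 379 mod 11 = 5 ✓, 379 mod 9 = 1 ✓, 379 mod 5 = 4 ✓.

x ≡ 379 (mod 495).


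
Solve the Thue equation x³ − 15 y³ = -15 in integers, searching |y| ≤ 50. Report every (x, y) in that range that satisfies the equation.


The equation is x³ - 15y³ = -15. For fixed y, x³ = 15·y³ − 15, so a solution requires the RHS to be a perfect cube.
Strategy: iterate y from -50 to 50, compute RHS = 15·y³ − 15, and check whether it is a (positive or negative) perfect cube.
Check small values of y:
  y = 0: RHS = -15 is not a perfect cube.
  y = 1: RHS = 0 = (0)³ ⇒ x = 0 works.
  y = -1: RHS = -30 is not a perfect cube.
  y = 2: RHS = 105 is not a perfect cube.
  y = -2: RHS = -135 is not a perfect cube.
  y = 3: RHS = 390 is not a perfect cube.
  y = -3: RHS = -420 is not a perfect cube.
Continuing the search up to |y| = 50 finds no further solutions beyond those listed.
Collected solutions: (0, 1).

Solutions (with |y| ≤ 50): (0, 1).


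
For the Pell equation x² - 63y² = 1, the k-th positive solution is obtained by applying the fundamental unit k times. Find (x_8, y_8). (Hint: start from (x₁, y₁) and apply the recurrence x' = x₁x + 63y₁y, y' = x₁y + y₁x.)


Step 1: Find the fundamental solution (x₁, y₁) of x² - 63y² = 1.
  Expand √63 as a continued fraction. a₀ = ⌊√63⌋ = 7; iterate m_{k+1} = d_k·a_k − m_k, d_{k+1} = (63 − m_{k+1}²)/d_k, a_{k+1} = ⌊(a₀ + m_{k+1})/d_{k+1}⌋ (starting m₀ = 0, d₀ = 1), with convergents p_k = a_k·p_{k-1} + p_{k-2}, q_k = a_k·q_{k-1} + q_{k-2} (p₋₁ = 1, q₋₁ = 0):
  k = 0: a₀ = 7; p₀/q₀ = 7/1; p₀² − 63·q₀² = 49 − 63 = -14.
  k = 1: m = 7, d = 14, a = ⌊(7 + 7)/14⌋ = 1; p/q = (1·7 + 1)/(1·1 + 0) = 8/1; p² − 63·q² = 64 − 63 = 1.
  The first convergent with p² − 63·q² = 1 gives the fundamental solution (x₁, y₁) = (8, 1).
Step 2: Apply the recurrence (x_{n+1}, y_{n+1}) = (x₁x_n + 63y₁y_n, x₁y_n + y₁x_n) repeatedly.
  From (x_1, y_1) = (8, 1): x_2 = 8·8 + 63·1·1 = 127; y_2 = 8·1 + 1·8 = 16.
  From (x_2, y_2) = (127, 16): x_3 = 8·127 + 63·1·16 = 2024; y_3 = 8·16 + 1·127 = 255.
  From (x_3, y_3) = (2024, 255): x_4 = 8·2024 + 63·1·255 = 32257; y_4 = 8·255 + 1·2024 = 4064.
  From (x_4, y_4) = (32257, 4064): x_5 = 8·32257 + 63·1·4064 = 514088; y_5 = 8·4064 + 1·32257 = 64769.
  From (x_5, y_5) = (514088, 64769): x_6 = 8·514088 + 63·1·64769 = 8193151; y_6 = 8·64769 + 1·514088 = 1032240.
  From (x_6, y_6) = (8193151, 1032240): x_7 = 8·8193151 + 63·1·1032240 = 130576328; y_7 = 8·1032240 + 1·8193151 = 16451071.
  From (x_7, y_7) = (130576328, 16451071): x_8 = 8·130576328 + 63·1·16451071 = 2081028097; y_8 = 8·16451071 + 1·130576328 = 262184896.
Step 3: Verify x_8² - 63·y_8² = 4330677940503441409 - 4330677940503441408 = 1 (should be 1). ✓

(x_1, y_1) = (8, 1); (x_8, y_8) = (2081028097, 262184896).


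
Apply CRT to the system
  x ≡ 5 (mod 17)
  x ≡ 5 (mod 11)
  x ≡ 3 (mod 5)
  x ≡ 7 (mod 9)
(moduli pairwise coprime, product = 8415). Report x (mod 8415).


Product of moduli M = 17 · 11 · 5 · 9 = 8415.
Merge one congruence at a time:
  Start: x ≡ 5 (mod 17).
  Combine with x ≡ 5 (mod 11); new modulus lcm = 187.
    Write x = 5 + 17·t and substitute into x ≡ 5 (mod 11): 17·t ≡ 5 − 5 = 0 (mod 11).
    Reduce coefficients mod 11: 6·t ≡ 0 (mod 11).
    The inverse of 6 mod 11 is 2 (since 6·2 = 12 = 1·11 + 1), so t ≡ 2·0 = 0 ≡ 0 (mod 11).
    Then x = 5 + 17·0 = 5, valid modulo lcm(17, 11) = 187: x ≡ 5 (mod 187).
  Combine with x ≡ 3 (mod 5); new modulus lcm = 935.
    Write x = 5 + 187·t and substitute into x ≡ 3 (mod 5): 187·t ≡ 3 − 5 = -2 (mod 5).
    Reduce coefficients mod 5: 2·t ≡ 3 (mod 5).
    The inverse of 2 mod 5 is 3 (since 2·3 = 6 = 1·5 + 1), so t ≡ 3·3 = 9 ≡ 4 (mod 5).
    Then x = 5 + 187·4 = 753, valid modulo lcm(187, 5) = 935: x ≡ 753 (mod 935).
  Combine with x ≡ 7 (mod 9); new modulus lcm = 8415.
    Write x = 753 + 935·t and substitute into x ≡ 7 (mod 9): 935·t ≡ 7 − 753 = -746 (mod 9).
    Reduce coefficients mod 9: 8·t ≡ 1 (mod 9).
    The inverse of 8 mod 9 is 8 (since 8·8 = 64 = 7·9 + 1), so t ≡ 8·1 = 8 ≡ 8 (mod 9).
    Then x = 753 + 935·8 = 8233, valid modulo lcm(935, 9) = 8415: x ≡ 8233 (mod 8415).
Verify against each original: 8233 mod 17 = 5, 8233 mod 11 = 5, 8233 mod 5 = 3, 8233 mod 9 = 7.

x ≡ 8233 (mod 8415).


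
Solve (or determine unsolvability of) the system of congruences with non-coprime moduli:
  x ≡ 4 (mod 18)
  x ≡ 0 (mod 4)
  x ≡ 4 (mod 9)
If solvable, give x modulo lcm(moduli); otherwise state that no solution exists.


Moduli 18, 4, 9 are not pairwise coprime, so CRT works modulo lcm(m_i) when all pairwise compatibility conditions hold.
Pairwise compatibility: gcd(m_i, m_j) must divide a_i - a_j for every pair.
Merge one congruence at a time:
  Start: x ≡ 4 (mod 18).
  Combine with x ≡ 0 (mod 4): gcd(18, 4) = 2; 0 - 4 = -4, which IS divisible by 2, so compatible.
    Write x = 4 + 18·t and substitute into x ≡ 0 (mod 4): 18·t ≡ 0 − 4 = -4 (mod 4).
    Divide the congruence (and modulus) by g = 2: 9·t ≡ -2 (mod 2).
    Reduce coefficients mod 2: 1·t ≡ 0 (mod 2).
    So t ≡ 0 (mod 2).
    Then x = 4 + 18·0 = 4, valid modulo lcm(18, 4) = 36: x ≡ 4 (mod 36).
  Combine with x ≡ 4 (mod 9): gcd(36, 9) = 9; 4 - 4 = 0, which IS divisible by 9, so compatible.
    Write x = 4 + 36·t and substitute into x ≡ 4 (mod 9): 36·t ≡ 4 − 4 = 0 (mod 9).
    Divide the congruence (and modulus) by g = 9: 4·t ≡ 0 (mod 1).
    Modulo 1 every t works; take t = 0.
    Then x = 4 + 36·0 = 4, valid modulo lcm(36, 9) = 36: x ≡ 4 (mod 36).
Verify: 4 mod 18 = 4, 4 mod 4 = 0, 4 mod 9 = 4.

x ≡ 4 (mod 36).


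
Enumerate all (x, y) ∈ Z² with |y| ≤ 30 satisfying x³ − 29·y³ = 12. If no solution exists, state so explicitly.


The equation is x³ - 29y³ = 12. For fixed y, x³ = 29·y³ + 12, so a solution requires the RHS to be a perfect cube.
Strategy: iterate y from -30 to 30, compute RHS = 29·y³ + 12, and check whether it is a (positive or negative) perfect cube.
Check small values of y:
  y = 0: RHS = 12 is not a perfect cube.
  y = 1: RHS = 41 is not a perfect cube.
  y = -1: RHS = -17 is not a perfect cube.
  y = 2: RHS = 244 is not a perfect cube.
  y = -2: RHS = -220 is not a perfect cube.
  y = 3: RHS = 795 is not a perfect cube.
  y = -3: RHS = -771 is not a perfect cube.
Continuing the search up to |y| = 30 finds no solutions either.
No (x, y) in the scanned range satisfies the equation.

No integer solutions with |y| ≤ 30.


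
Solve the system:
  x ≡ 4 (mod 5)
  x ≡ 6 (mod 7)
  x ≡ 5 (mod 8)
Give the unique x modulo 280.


Moduli 5, 7, 8 are pairwise coprime; by CRT there is a unique solution modulo M = 5 · 7 · 8 = 280.
Solve pairwise, accumulating the modulus:
  Start with x ≡ 4 (mod 5).
  Combine with x ≡ 6 (mod 7): since gcd(5, 7) = 1, we get a unique residue mod 35.
    Write x = 4 + 5·t and substitute into x ≡ 6 (mod 7): 5·t ≡ 6 − 4 = 2 (mod 7).
    The inverse of 5 mod 7 is 3 (since 5·3 = 15 = 2·7 + 1), so t ≡ 3·2 = 6 ≡ 6 (mod 7).
    Then x = 4 + 5·6 = 34, valid modulo lcm(5, 7) = 35: x ≡ 34 (mod 35).
  Combine with x ≡ 5 (mod 8): since gcd(35, 8) = 1, we get a unique residue mod 280.
    Write x = 34 + 35·t and substitute into x ≡ 5 (mod 8): 35·t ≡ 5 − 34 = -29 (mod 8).
    Reduce coefficients mod 8: 3·t ≡ 3 (mod 8).
    The inverse of 3 mod 8 is 3 (since 3·3 = 9 = 1·8 + 1), so t ≡ 3·3 = 9 ≡ 1 (mod 8).
    Then x = 34 + 35·1 = 69, valid modulo lcm(35, 8) = 280: x ≡ 69 (mod 280).
Verify: 69 mod 5 = 4 ✓, 69 mod 7 = 6 ✓, 69 mod 8 = 5 ✓.

x ≡ 69 (mod 280).


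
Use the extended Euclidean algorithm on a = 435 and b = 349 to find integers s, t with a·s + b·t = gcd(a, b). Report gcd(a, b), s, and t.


Euclidean algorithm on (435, 349) — divide until remainder is 0:
  435 = 1 · 349 + 86
  349 = 4 · 86 + 5
  86 = 17 · 5 + 1
  5 = 5 · 1 + 0
gcd(435, 349) = 1.
Track Bezout coefficients alongside the remainders: start with r₀ = 435 = a·1 + b·0 (s = 1, t = 0) and r₁ = 349 = a·0 + b·1 (s = 0, t = 1); each new remainder r_{k+1} = r_{k-1} − q_k·r_k inherits s_{k+1} = s_{k-1} − q_k·s_k, t_{k+1} = t_{k-1} − q_k·t_k, so r_k = a·s_k + b·t_k at every step:
  q = 1: r = 86, s = 1 − 1·0 = 1, t = 0 − 1·1 = -1  (check: 435·1 + 349·(-1) = 86)
  q = 4: r = 5, s = 0 − 4·1 = -4, t = 1 − 4·(-1) = 5  (check: 435·(-4) + 349·5 = 5)
  q = 17: r = 1, s = 1 − 17·(-4) = 69, t = -1 − 17·5 = -86  (check: 435·69 + 349·(-86) = 1)
The row with r = 1 (the gcd) gives the Bezout coefficients s = 69, t = -86.
Result: 435 · (69) + 349 · (-86) = 1.

gcd(435, 349) = 1; s = 69, t = -86 (check: 435·69 + 349·(-86) = 1).


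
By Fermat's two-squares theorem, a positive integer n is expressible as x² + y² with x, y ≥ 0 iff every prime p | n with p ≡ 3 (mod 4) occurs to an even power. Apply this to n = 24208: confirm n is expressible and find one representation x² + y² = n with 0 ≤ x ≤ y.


Step 1: Factor n = 24208 = 2^4 · 17 · 89.
Step 2: Check the mod-4 condition on each prime factor: 2 = 2 (special); 17 ≡ 1 (mod 4), exponent 1; 89 ≡ 1 (mod 4), exponent 1.
All primes ≡ 3 (mod 4) appear to even exponent (or don't appear), so by the two-squares theorem n IS expressible as a sum of two squares.
Step 3: Build a representation. Group n = k² · m with k = 4 and m = 17 · 89 = 1513 (a product of primes ≡ 1 (mod 4)); a representation of m scales to one of n via (k·x)² + (k·y)² = k²(x² + y²). Each prime p ≡ 1 (mod 4) is itself a sum of two squares; find a² by testing p − a² for a perfect square:
  17: 17 − 1² = 16 = 4² ⇒ 17 = 1² + 4².
  89: 89 − 1² = 88, 89 − 2² = 85, 89 − 3² = 80, 89 − 4² = 73, 89 − 5² = 64 = 8² ⇒ 89 = 5² + 8².
  Combine using the Brahmagupta–Fibonacci identity (a² + b²)(c² + d²) = (ac − bd)² + (ad + bc)² = (ac + bd)² + (ad − bc)²:
  17 · 89 = 1513: from (1² + 4²)(5² + 8²), take (1·5 − 4·8, 1·8 + 4·5) = (5 − 32, 8 + 20) = (-27, 28); dropping signs (only squares matter) gives (27, 28); check 27² + 28² = 729 + 784 = 1513 ✓.
  Scale by k = 4: (4·27, 4·28) = (108, 112).
Step 4: Order so x ≤ y and verify: 108² + 112² = 11664 + 12544 = 24208 = n. ✓

n = 24208 = 108² + 112² (one valid representation with x ≤ y).


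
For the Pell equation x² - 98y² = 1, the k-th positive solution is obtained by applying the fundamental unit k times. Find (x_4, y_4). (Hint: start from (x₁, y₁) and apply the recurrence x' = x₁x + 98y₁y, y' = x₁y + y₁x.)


Step 1: Find the fundamental solution (x₁, y₁) of x² - 98y² = 1.
  Expand √98 as a continued fraction. a₀ = ⌊√98⌋ = 9; iterate m_{k+1} = d_k·a_k − m_k, d_{k+1} = (98 − m_{k+1}²)/d_k, a_{k+1} = ⌊(a₀ + m_{k+1})/d_{k+1}⌋ (starting m₀ = 0, d₀ = 1), with convergents p_k = a_k·p_{k-1} + p_{k-2}, q_k = a_k·q_{k-1} + q_{k-2} (p₋₁ = 1, q₋₁ = 0):
  k = 0: a₀ = 9; p₀/q₀ = 9/1; p₀² − 98·q₀² = 81 − 98 = -17.
  k = 1: m = 9, d = 17, a = ⌊(9 + 9)/17⌋ = 1; p/q = (1·9 + 1)/(1·1 + 0) = 10/1; p² − 98·q² = 100 − 98 = 2.
  k = 2: m = 8, d = 2, a = ⌊(9 + 8)/2⌋ = 8; p/q = (8·10 + 9)/(8·1 + 1) = 89/9; p² − 98·q² = 7921 − 7938 = -17.
  k = 3: m = 8, d = 17, a = ⌊(9 + 8)/17⌋ = 1; p/q = (1·89 + 10)/(1·9 + 1) = 99/10; p² − 98·q² = 9801 − 9800 = 1.
  The first convergent with p² − 98·q² = 1 gives the fundamental solution (x₁, y₁) = (99, 10).
Step 2: Apply the recurrence (x_{n+1}, y_{n+1}) = (x₁x_n + 98y₁y_n, x₁y_n + y₁x_n) repeatedly.
  From (x_1, y_1) = (99, 10): x_2 = 99·99 + 98·10·10 = 19601; y_2 = 99·10 + 10·99 = 1980.
  From (x_2, y_2) = (19601, 1980): x_3 = 99·19601 + 98·10·1980 = 3880899; y_3 = 99·1980 + 10·19601 = 392030.
  From (x_3, y_3) = (3880899, 392030): x_4 = 99·3880899 + 98·10·392030 = 768398401; y_4 = 99·392030 + 10·3880899 = 77619960.
Step 3: Verify x_4² - 98·y_4² = 590436102659356801 - 590436102659356800 = 1 (should be 1). ✓

(x_1, y_1) = (99, 10); (x_4, y_4) = (768398401, 77619960).


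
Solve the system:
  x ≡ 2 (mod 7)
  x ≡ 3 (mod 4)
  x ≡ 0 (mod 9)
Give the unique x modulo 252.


Moduli 7, 4, 9 are pairwise coprime; by CRT there is a unique solution modulo M = 7 · 4 · 9 = 252.
Solve pairwise, accumulating the modulus:
  Start with x ≡ 2 (mod 7).
  Combine with x ≡ 3 (mod 4): since gcd(7, 4) = 1, we get a unique residue mod 28.
    Write x = 2 + 7·t and substitute into x ≡ 3 (mod 4): 7·t ≡ 3 − 2 = 1 (mod 4).
    Reduce coefficients mod 4: 3·t ≡ 1 (mod 4).
    The inverse of 3 mod 4 is 3 (since 3·3 = 9 = 2·4 + 1), so t ≡ 3·1 = 3 ≡ 3 (mod 4).
    Then x = 2 + 7·3 = 23, valid modulo lcm(7, 4) = 28: x ≡ 23 (mod 28).
  Combine with x ≡ 0 (mod 9): since gcd(28, 9) = 1, we get a unique residue mod 252.
    Write x = 23 + 28·t and substitute into x ≡ 0 (mod 9): 28·t ≡ 0 − 23 = -23 (mod 9).
    Reduce coefficients mod 9: 1·t ≡ 4 (mod 9).
    So t ≡ 4 (mod 9).
    Then x = 23 + 28·4 = 135, valid modulo lcm(28, 9) = 252: x ≡ 135 (mod 252).
Verify: 135 mod 7 = 2 ✓, 135 mod 4 = 3 ✓, 135 mod 9 = 0 ✓.

x ≡ 135 (mod 252).


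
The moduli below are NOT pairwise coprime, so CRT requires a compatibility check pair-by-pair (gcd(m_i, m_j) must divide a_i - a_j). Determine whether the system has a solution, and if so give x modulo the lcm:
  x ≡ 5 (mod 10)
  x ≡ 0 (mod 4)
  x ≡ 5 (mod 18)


Moduli 10, 4, 18 are not pairwise coprime, so CRT works modulo lcm(m_i) when all pairwise compatibility conditions hold.
Pairwise compatibility: gcd(m_i, m_j) must divide a_i - a_j for every pair.
Merge one congruence at a time:
  Start: x ≡ 5 (mod 10).
  Combine with x ≡ 0 (mod 4): gcd(10, 4) = 2, and 0 - 5 = -5 is NOT divisible by 2.
    ⇒ system is inconsistent (no integer solution).

No solution (the system is inconsistent).


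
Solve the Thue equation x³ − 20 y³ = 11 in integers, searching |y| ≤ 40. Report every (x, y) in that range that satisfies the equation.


The equation is x³ - 20y³ = 11. For fixed y, x³ = 20·y³ + 11, so a solution requires the RHS to be a perfect cube.
Strategy: iterate y from -40 to 40, compute RHS = 20·y³ + 11, and check whether it is a (positive or negative) perfect cube.
Check small values of y:
  y = 0: RHS = 11 is not a perfect cube.
  y = 1: RHS = 31 is not a perfect cube.
  y = -1: RHS = -9 is not a perfect cube.
  y = 2: RHS = 171 is not a perfect cube.
  y = -2: RHS = -149 is not a perfect cube.
  y = 3: RHS = 551 is not a perfect cube.
  y = -3: RHS = -529 is not a perfect cube.
Continuing the search up to |y| = 40 finds no solutions either.
No (x, y) in the scanned range satisfies the equation.

No integer solutions with |y| ≤ 40.


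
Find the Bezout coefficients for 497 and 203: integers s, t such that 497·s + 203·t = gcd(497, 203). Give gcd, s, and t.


Euclidean algorithm on (497, 203) — divide until remainder is 0:
  497 = 2 · 203 + 91
  203 = 2 · 91 + 21
  91 = 4 · 21 + 7
  21 = 3 · 7 + 0
gcd(497, 203) = 7.
Track Bezout coefficients alongside the remainders: start with r₀ = 497 = a·1 + b·0 (s = 1, t = 0) and r₁ = 203 = a·0 + b·1 (s = 0, t = 1); each new remainder r_{k+1} = r_{k-1} − q_k·r_k inherits s_{k+1} = s_{k-1} − q_k·s_k, t_{k+1} = t_{k-1} − q_k·t_k, so r_k = a·s_k + b·t_k at every step:
  q = 2: r = 91, s = 1 − 2·0 = 1, t = 0 − 2·1 = -2  (check: 497·1 + 203·(-2) = 91)
  q = 2: r = 21, s = 0 − 2·1 = -2, t = 1 − 2·(-2) = 5  (check: 497·(-2) + 203·5 = 21)
  q = 4: r = 7, s = 1 − 4·(-2) = 9, t = -2 − 4·5 = -22  (check: 497·9 + 203·(-22) = 7)
The row with r = 7 (the gcd) gives the Bezout coefficients s = 9, t = -22.
Result: 497 · (9) + 203 · (-22) = 7.

gcd(497, 203) = 7; s = 9, t = -22 (check: 497·9 + 203·(-22) = 7).


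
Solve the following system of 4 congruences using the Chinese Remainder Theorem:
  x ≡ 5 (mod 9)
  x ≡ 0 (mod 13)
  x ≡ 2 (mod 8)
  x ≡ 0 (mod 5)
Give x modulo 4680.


Product of moduli M = 9 · 13 · 8 · 5 = 4680.
Merge one congruence at a time:
  Start: x ≡ 5 (mod 9).
  Combine with x ≡ 0 (mod 13); new modulus lcm = 117.
    Write x = 5 + 9·t and substitute into x ≡ 0 (mod 13): 9·t ≡ 0 − 5 = -5 (mod 13).
    Reduce coefficients mod 13: 9·t ≡ 8 (mod 13).
    The inverse of 9 mod 13 is 3 (since 9·3 = 27 = 2·13 + 1), so t ≡ 3·8 = 24 ≡ 11 (mod 13).
    Then x = 5 + 9·11 = 104, valid modulo lcm(9, 13) = 117: x ≡ 104 (mod 117).
  Combine with x ≡ 2 (mod 8); new modulus lcm = 936.
    Write x = 104 + 117·t and substitute into x ≡ 2 (mod 8): 117·t ≡ 2 − 104 = -102 (mod 8).
    Reduce coefficients mod 8: 5·t ≡ 2 (mod 8).
    The inverse of 5 mod 8 is 5 (since 5·5 = 25 = 3·8 + 1), so t ≡ 5·2 = 10 ≡ 2 (mod 8).
    Then x = 104 + 117·2 = 338, valid modulo lcm(117, 8) = 936: x ≡ 338 (mod 936).
  Combine with x ≡ 0 (mod 5); new modulus lcm = 4680.
    Write x = 338 + 936·t and substitute into x ≡ 0 (mod 5): 936·t ≡ 0 − 338 = -338 (mod 5).
    Reduce coefficients mod 5: 1·t ≡ 2 (mod 5).
    So t ≡ 2 (mod 5).
    Then x = 338 + 936·2 = 2210, valid modulo lcm(936, 5) = 4680: x ≡ 2210 (mod 4680).
Verify against each original: 2210 mod 9 = 5, 2210 mod 13 = 0, 2210 mod 8 = 2, 2210 mod 5 = 0.

x ≡ 2210 (mod 4680).


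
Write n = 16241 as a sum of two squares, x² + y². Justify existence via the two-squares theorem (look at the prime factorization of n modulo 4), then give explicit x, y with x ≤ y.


Step 1: Factor n = 16241 = 109 · 149.
Step 2: Check the mod-4 condition on each prime factor: 109 ≡ 1 (mod 4), exponent 1; 149 ≡ 1 (mod 4), exponent 1.
All primes ≡ 3 (mod 4) appear to even exponent (or don't appear), so by the two-squares theorem n IS expressible as a sum of two squares.
Step 3: Build a representation. Here n = 109 · 149 is a product of primes ≡ 1 (mod 4). Each prime p ≡ 1 (mod 4) is itself a sum of two squares; find a² by testing p − a² for a perfect square:
  109: 109 − 1² = 108, 109 − 2² = 105, 109 − 3² = 100 = 10² ⇒ 109 = 3² + 10².
  149: 149 − 1² = 148, 149 − 2² = 145, 149 − 3² = 140, 149 − 4² = 133, 149 − 5² = 124, 149 − 6² = 113, 149 − 7² = 100 = 10² ⇒ 149 = 7² + 10².
  Combine using the Brahmagupta–Fibonacci identity (a² + b²)(c² + d²) = (ac − bd)² + (ad + bc)² = (ac + bd)² + (ad − bc)²:
  109 · 149 = 16241: from (3² + 10²)(7² + 10²), take (3·7 − 10·10, 3·10 + 10·7) = (21 − 100, 30 + 70) = (-79, 100); dropping signs (only squares matter) gives (79, 100); check 79² + 100² = 6241 + 10000 = 16241 ✓.
Step 4: Order so x ≤ y and verify: 79² + 100² = 6241 + 10000 = 16241 = n. ✓

n = 16241 = 79² + 100² (one valid representation with x ≤ y).
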